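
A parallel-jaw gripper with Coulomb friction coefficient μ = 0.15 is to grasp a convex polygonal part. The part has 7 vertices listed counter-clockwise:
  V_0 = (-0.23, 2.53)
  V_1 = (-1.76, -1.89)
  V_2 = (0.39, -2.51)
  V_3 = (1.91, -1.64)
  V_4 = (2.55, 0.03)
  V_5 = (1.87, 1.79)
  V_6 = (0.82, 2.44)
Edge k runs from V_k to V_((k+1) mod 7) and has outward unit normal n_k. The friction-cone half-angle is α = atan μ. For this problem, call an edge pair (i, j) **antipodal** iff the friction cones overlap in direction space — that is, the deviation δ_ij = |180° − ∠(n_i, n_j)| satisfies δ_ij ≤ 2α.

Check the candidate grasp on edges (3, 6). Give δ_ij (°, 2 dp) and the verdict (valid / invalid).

δ = 73.93°, invalid

α = atan 0.15 = 8.53°;  2α = 17.06°
edge 3: e_3 = (+0.64, +1.67);  n_3 = (+0.9338, -0.3579)
edge 6: e_6 = (-1.05, +0.09);  n_6 = (+0.0854, +0.9963)
∠(n_3, n_6) = 106.07°
δ = |180° − 106.07°| = 73.93°
73.93° > 2α = 17.06°  →  invalid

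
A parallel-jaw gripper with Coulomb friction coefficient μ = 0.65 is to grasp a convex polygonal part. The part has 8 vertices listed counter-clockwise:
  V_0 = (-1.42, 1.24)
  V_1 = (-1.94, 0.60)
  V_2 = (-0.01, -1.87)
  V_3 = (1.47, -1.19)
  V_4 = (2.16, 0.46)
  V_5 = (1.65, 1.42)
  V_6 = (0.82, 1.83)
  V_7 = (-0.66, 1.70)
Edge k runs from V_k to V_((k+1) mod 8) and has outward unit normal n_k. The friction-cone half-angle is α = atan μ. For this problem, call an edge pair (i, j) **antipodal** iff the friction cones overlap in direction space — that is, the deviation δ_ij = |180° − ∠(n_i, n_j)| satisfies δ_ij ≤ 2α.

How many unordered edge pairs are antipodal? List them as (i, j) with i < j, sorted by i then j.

count = 11; pairs: (0,2), (0,3), (1,3), (1,4), (1,5), (1,6), (2,5), (2,6), (2,7), (3,6), (3,7)

α = atan 0.65 = 33.02°;  2α = 66.05°
n_0 = (-0.7761, +0.6306)
n_1 = (-0.7880, -0.6157)
n_2 = (+0.4175, -0.9087)
n_3 = (+0.9226, -0.3858)
n_4 = (+0.8831, +0.4692)
n_5 = (+0.4429, +0.8966)
n_6 = (-0.0875, +0.9962)
n_7 = (-0.5178, +0.8555)
  (0,1): δ = 102.90°  ·
  (0,2): δ = 26.23°  ✓
  (0,3): δ = 16.40°  ✓
  (0,4): δ = 67.07°  ·
  (0,5): δ = 102.81°  ·
  (0,6): δ = 134.11°  ·
  (0,7): δ = 160.28°  ·
  (1,2): δ = 103.33°  ·
  (1,3): δ = 60.70°  ✓
  (1,4): δ = 10.02°  ✓
  (1,5): δ = 25.71°  ✓
  (1,6): δ = 57.02°  ✓
  (1,7): δ = 83.18°  ·
  (2,3): δ = 137.37°  ·
  (2,4): δ = 86.70°  ·
  (2,5): δ = 50.97°  ✓
  (2,6): δ = 19.66°  ✓
  (2,7): δ = 6.51°  ✓
  (3,4): δ = 129.33°  ·
  (3,5): δ = 93.59°  ·
  (3,6): δ = 62.29°  ✓
  (3,7): δ = 36.12°  ✓
  (4,5): δ = 144.27°  ·
  (4,6): δ = 112.96°  ·
  (4,7): δ = 86.79°  ·
  (5,6): δ = 148.69°  ·
  (5,7): δ = 122.53°  ·
  (6,7): δ = 153.83°  ·
antipodal pairs: 11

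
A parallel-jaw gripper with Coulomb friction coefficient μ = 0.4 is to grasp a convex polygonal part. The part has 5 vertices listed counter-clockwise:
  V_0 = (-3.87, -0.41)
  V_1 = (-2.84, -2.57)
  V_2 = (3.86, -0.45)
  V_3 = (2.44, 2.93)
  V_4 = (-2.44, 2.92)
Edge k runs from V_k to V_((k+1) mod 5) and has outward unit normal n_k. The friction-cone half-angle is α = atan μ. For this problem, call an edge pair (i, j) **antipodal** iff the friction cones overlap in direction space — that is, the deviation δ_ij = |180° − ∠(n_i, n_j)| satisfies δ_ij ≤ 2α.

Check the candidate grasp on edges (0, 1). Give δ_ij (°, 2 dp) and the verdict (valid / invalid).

α = atan 0.4 = 21.80°;  2α = 43.60°
edge 0: e_0 = (+1.03, -2.16);  n_0 = (-0.9026, -0.4304)
edge 1: e_1 = (+6.70, +2.12);  n_1 = (+0.3017, -0.9534)
∠(n_0, n_1) = 82.06°
δ = |180° − 82.06°| = 97.94°
97.94° > 2α = 43.60°  →  invalid

δ = 97.94°, invalid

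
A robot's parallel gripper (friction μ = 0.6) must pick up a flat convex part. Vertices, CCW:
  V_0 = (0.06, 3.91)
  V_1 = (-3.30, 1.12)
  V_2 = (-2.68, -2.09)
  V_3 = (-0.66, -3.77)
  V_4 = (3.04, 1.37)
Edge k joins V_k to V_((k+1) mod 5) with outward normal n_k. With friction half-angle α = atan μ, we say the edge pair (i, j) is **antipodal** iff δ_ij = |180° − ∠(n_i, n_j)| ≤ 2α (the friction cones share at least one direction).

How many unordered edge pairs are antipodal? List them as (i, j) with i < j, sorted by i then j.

count = 4; pairs: (0,3), (1,3), (1,4), (2,4)

α = atan 0.6 = 30.96°;  2α = 61.93°
n_0 = (-0.6388, +0.7693)
n_1 = (-0.9819, -0.1896)
n_2 = (-0.6394, -0.7688)
n_3 = (+0.8116, -0.5842)
n_4 = (+0.6487, +0.7611)
  (0,1): δ = 118.77°  ·
  (0,2): δ = 79.45°  ·
  (0,3): δ = 14.55°  ✓
  (0,4): δ = 99.85°  ·
  (1,2): δ = 140.68°  ·
  (1,3): δ = 46.68°  ✓
  (1,4): δ = 38.63°  ✓
  (2,3): δ = 86.00°  ·
  (2,4): δ = 0.69°  ✓
  (3,4): δ = 94.69°  ·
antipodal pairs: 4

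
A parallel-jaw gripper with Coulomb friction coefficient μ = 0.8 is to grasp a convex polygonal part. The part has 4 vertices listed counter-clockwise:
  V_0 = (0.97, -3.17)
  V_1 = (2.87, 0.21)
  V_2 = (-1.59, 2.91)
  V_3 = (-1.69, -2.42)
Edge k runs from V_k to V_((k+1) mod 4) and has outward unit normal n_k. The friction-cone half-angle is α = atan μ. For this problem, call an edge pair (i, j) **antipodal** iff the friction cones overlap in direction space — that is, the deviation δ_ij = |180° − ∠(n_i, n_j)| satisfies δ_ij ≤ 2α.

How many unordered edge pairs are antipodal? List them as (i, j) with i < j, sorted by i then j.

α = atan 0.8 = 38.66°;  2α = 77.32°
n_0 = (+0.8717, -0.4900)
n_1 = (+0.5179, +0.8555)
n_2 = (-0.9998, +0.0188)
n_3 = (-0.2714, -0.9625)
  (0,1): δ = 91.85°  ·
  (0,2): δ = 28.27°  ✓
  (0,3): δ = 103.60°  ·
  (1,2): δ = 59.88°  ✓
  (1,3): δ = 15.44°  ✓
  (2,3): δ = 104.67°  ·
antipodal pairs: 3

count = 3; pairs: (0,2), (1,2), (1,3)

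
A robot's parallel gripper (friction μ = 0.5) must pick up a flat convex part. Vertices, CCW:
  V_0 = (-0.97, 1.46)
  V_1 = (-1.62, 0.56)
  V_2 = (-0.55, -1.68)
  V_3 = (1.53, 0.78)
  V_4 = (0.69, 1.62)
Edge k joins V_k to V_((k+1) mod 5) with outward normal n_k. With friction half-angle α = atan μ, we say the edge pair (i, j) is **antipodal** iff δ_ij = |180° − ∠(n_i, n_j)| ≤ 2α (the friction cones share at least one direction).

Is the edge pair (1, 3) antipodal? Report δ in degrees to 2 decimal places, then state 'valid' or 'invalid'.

α = atan 0.5 = 26.57°;  2α = 53.13°
edge 1: e_1 = (+1.07, -2.24);  n_1 = (-0.9023, -0.4310)
edge 3: e_3 = (-0.84, +0.84);  n_3 = (+0.7071, +0.7071)
∠(n_1, n_3) = 160.53°
δ = |180° − 160.53°| = 19.47°
19.47° ≤ 2α = 53.13°  →  valid

δ = 19.47°, valid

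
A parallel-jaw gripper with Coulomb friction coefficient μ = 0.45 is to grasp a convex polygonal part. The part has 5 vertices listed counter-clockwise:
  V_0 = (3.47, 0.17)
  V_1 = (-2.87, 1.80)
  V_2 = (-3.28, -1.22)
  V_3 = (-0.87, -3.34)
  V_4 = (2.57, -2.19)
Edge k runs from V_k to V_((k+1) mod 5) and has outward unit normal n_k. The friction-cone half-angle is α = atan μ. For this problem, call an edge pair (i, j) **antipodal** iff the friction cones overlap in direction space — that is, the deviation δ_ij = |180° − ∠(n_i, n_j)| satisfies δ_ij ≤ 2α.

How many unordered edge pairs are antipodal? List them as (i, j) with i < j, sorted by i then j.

α = atan 0.45 = 24.23°;  2α = 48.46°
n_0 = (+0.2490, +0.9685)
n_1 = (-0.9909, +0.1345)
n_2 = (-0.6605, -0.7508)
n_3 = (+0.3171, -0.9484)
n_4 = (+0.9344, -0.3563)
  (0,1): δ = 83.31°  ·
  (0,2): δ = 26.92°  ✓
  (0,3): δ = 32.90°  ✓
  (0,4): δ = 83.54°  ·
  (1,2): δ = 123.61°  ·
  (1,3): δ = 63.78°  ·
  (1,4): δ = 13.14°  ✓
  (2,3): δ = 120.18°  ·
  (2,4): δ = 69.54°  ·
  (3,4): δ = 129.36°  ·
antipodal pairs: 3

count = 3; pairs: (0,2), (0,3), (1,4)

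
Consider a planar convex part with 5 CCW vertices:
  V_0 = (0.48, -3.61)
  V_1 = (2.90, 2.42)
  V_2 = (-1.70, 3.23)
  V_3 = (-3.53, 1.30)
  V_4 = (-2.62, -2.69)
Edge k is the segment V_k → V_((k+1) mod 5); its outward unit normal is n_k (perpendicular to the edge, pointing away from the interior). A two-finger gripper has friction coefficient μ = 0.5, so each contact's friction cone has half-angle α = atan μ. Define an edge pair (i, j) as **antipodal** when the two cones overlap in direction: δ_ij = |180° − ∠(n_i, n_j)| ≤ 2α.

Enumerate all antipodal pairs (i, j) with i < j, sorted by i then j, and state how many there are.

α = atan 0.5 = 26.57°;  2α = 53.13°
n_0 = (+0.9281, -0.3725)
n_1 = (+0.1734, +0.9848)
n_2 = (-0.7257, +0.6881)
n_3 = (-0.9750, -0.2224)
n_4 = (-0.2845, -0.9587)
  (0,1): δ = 78.12°  ·
  (0,2): δ = 21.61°  ✓
  (0,3): δ = 34.71°  ✓
  (0,4): δ = 95.34°  ·
  (1,2): δ = 123.49°  ·
  (1,3): δ = 67.17°  ·
  (1,4): δ = 6.54°  ✓
  (2,3): δ = 123.68°  ·
  (2,4): δ = 63.05°  ·
  (3,4): δ = 119.38°  ·
antipodal pairs: 3

count = 3; pairs: (0,2), (0,3), (1,4)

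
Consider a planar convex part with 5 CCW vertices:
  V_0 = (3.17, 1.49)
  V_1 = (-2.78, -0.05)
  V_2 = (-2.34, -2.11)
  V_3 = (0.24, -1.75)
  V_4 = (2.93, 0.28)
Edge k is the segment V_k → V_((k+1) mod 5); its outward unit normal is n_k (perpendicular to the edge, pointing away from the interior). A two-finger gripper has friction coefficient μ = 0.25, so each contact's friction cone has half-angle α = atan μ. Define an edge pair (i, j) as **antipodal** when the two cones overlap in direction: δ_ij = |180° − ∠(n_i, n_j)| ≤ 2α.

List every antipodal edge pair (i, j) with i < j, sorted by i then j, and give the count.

α = atan 0.25 = 14.04°;  2α = 28.07°
n_0 = (-0.2506, +0.9681)
n_1 = (-0.9779, -0.2089)
n_2 = (+0.1382, -0.9904)
n_3 = (+0.6024, -0.7982)
n_4 = (+0.9809, -0.1946)
  (0,1): δ = 92.45°  ·
  (0,2): δ = 6.57°  ✓
  (0,3): δ = 22.53°  ✓
  (0,4): δ = 64.27°  ·
  (1,2): δ = 94.11°  ·
  (1,3): δ = 65.02°  ·
  (1,4): δ = 23.28°  ✓
  (2,3): δ = 150.90°  ·
  (2,4): δ = 109.16°  ·
  (3,4): δ = 138.26°  ·
antipodal pairs: 3

count = 3; pairs: (0,2), (0,3), (1,4)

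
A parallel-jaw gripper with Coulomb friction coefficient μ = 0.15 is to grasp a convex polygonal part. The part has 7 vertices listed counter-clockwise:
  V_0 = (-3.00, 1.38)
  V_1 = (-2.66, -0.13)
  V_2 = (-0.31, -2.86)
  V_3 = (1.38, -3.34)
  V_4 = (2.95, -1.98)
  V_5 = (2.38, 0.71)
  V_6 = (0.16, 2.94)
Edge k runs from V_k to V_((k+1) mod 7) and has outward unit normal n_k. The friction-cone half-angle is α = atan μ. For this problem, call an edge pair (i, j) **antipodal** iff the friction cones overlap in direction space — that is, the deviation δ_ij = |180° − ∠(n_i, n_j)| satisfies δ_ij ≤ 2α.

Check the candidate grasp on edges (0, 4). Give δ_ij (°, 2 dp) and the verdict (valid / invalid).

α = atan 0.15 = 8.53°;  2α = 17.06°
edge 0: e_0 = (+0.34, -1.51);  n_0 = (-0.9756, -0.2197)
edge 4: e_4 = (-0.57, +2.69);  n_4 = (+0.9783, +0.2073)
∠(n_0, n_4) = 179.27°
δ = |180° − 179.27°| = 0.73°
0.73° ≤ 2α = 17.06°  →  valid

δ = 0.73°, valid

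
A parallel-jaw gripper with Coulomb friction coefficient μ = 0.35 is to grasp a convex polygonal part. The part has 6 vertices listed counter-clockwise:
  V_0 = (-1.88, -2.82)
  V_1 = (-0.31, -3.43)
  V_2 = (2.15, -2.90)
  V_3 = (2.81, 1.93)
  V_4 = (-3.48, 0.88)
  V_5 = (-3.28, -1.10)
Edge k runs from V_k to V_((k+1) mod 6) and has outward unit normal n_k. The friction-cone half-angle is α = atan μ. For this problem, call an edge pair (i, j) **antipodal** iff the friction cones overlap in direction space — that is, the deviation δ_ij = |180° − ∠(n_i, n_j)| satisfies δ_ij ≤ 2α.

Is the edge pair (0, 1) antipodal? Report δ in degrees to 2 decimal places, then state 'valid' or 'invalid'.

δ = 146.61°, invalid

α = atan 0.35 = 19.29°;  2α = 38.58°
edge 0: e_0 = (+1.57, -0.61);  n_0 = (-0.3622, -0.9321)
edge 1: e_1 = (+2.46, +0.53);  n_1 = (+0.2106, -0.9776)
∠(n_0, n_1) = 33.39°
δ = |180° − 33.39°| = 146.61°
146.61° > 2α = 38.58°  →  invalid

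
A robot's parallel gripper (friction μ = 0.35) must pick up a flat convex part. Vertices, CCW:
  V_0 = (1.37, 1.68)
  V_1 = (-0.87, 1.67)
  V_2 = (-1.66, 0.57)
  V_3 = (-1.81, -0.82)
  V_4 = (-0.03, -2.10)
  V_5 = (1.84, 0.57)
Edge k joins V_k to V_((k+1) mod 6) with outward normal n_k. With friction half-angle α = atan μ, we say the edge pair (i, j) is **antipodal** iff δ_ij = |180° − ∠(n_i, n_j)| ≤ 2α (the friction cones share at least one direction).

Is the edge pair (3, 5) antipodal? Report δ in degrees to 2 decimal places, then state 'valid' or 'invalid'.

δ = 31.33°, valid

α = atan 0.35 = 19.29°;  2α = 38.58°
edge 3: e_3 = (+1.78, -1.28);  n_3 = (-0.5838, -0.8119)
edge 5: e_5 = (-0.47, +1.11);  n_5 = (+0.9209, +0.3899)
∠(n_3, n_5) = 148.67°
δ = |180° − 148.67°| = 31.33°
31.33° ≤ 2α = 38.58°  →  valid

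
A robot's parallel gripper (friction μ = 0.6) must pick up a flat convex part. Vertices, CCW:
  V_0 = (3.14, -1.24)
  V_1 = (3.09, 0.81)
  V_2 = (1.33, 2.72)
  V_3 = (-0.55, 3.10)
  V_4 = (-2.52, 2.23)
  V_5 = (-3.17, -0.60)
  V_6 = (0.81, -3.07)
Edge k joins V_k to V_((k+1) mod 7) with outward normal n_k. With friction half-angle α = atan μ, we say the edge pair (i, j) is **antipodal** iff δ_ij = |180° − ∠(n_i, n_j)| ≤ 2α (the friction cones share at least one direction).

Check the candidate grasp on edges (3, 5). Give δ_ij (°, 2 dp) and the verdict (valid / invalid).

α = atan 0.6 = 30.96°;  2α = 61.93°
edge 3: e_3 = (-1.97, -0.87);  n_3 = (-0.4040, +0.9148)
edge 5: e_5 = (+3.98, -2.47);  n_5 = (-0.5273, -0.8497)
∠(n_3, n_5) = 124.35°
δ = |180° − 124.35°| = 55.65°
55.65° ≤ 2α = 61.93°  →  valid

δ = 55.65°, valid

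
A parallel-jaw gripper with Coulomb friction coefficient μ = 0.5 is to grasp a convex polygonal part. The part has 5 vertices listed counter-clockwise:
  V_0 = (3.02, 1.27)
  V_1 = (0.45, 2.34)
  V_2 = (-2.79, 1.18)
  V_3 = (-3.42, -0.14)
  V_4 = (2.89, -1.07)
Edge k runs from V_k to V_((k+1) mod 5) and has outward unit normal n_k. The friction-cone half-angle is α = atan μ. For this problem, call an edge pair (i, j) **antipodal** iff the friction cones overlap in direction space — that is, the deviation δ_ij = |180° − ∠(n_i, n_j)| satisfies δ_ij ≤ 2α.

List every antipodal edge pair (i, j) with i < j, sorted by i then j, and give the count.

count = 3; pairs: (0,3), (1,3), (2,4)

α = atan 0.5 = 26.57°;  2α = 53.13°
n_0 = (+0.3844, +0.9232)
n_1 = (-0.3371, +0.9415)
n_2 = (-0.9025, +0.4307)
n_3 = (-0.1458, -0.9893)
n_4 = (+0.9985, -0.0555)
  (0,1): δ = 137.70°  ·
  (0,2): δ = 92.91°  ·
  (0,3): δ = 14.22°  ✓
  (0,4): δ = 109.42°  ·
  (1,2): δ = 135.21°  ·
  (1,3): δ = 28.08°  ✓
  (1,4): δ = 67.12°  ·
  (2,3): δ = 72.87°  ·
  (2,4): δ = 22.33°  ✓
  (3,4): δ = 84.80°  ·
antipodal pairs: 3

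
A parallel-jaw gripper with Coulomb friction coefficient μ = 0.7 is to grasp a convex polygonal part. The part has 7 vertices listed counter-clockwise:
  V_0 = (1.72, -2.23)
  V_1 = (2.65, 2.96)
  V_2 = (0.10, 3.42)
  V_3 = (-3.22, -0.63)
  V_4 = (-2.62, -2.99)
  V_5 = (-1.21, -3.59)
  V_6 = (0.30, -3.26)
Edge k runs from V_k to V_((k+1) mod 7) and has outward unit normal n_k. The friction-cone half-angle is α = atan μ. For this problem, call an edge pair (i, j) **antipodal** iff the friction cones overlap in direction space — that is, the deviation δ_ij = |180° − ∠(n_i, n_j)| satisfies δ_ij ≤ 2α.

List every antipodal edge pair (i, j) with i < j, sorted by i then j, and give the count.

α = atan 0.7 = 34.99°;  2α = 69.98°
n_0 = (+0.9843, -0.1764)
n_1 = (+0.1775, +0.9841)
n_2 = (-0.7734, +0.6340)
n_3 = (-0.9692, -0.2464)
n_4 = (-0.3916, -0.9202)
n_5 = (+0.2135, -0.9769)
n_6 = (+0.5872, -0.8095)
  (0,1): δ = 90.07°  ·
  (0,2): δ = 29.18°  ✓
  (0,3): δ = 24.42°  ✓
  (0,4): δ = 77.11°  ·
  (0,5): δ = 112.49°  ·
  (0,6): δ = 136.11°  ·
  (1,2): δ = 119.12°  ·
  (1,3): δ = 65.51°  ✓
  (1,4): δ = 12.83°  ✓
  (1,5): δ = 22.55°  ✓
  (1,6): δ = 46.18°  ✓
  (2,3): δ = 126.39°  ·
  (2,4): δ = 73.71°  ·
  (2,5): δ = 38.33°  ✓
  (2,6): δ = 14.70°  ✓
  (3,4): δ = 127.32°  ·
  (3,5): δ = 91.94°  ·
  (3,6): δ = 68.31°  ✓
  (4,5): δ = 144.62°  ·
  (4,6): δ = 120.99°  ·
  (5,6): δ = 156.37°  ·
antipodal pairs: 9

count = 9; pairs: (0,2), (0,3), (1,3), (1,4), (1,5), (1,6), (2,5), (2,6), (3,6)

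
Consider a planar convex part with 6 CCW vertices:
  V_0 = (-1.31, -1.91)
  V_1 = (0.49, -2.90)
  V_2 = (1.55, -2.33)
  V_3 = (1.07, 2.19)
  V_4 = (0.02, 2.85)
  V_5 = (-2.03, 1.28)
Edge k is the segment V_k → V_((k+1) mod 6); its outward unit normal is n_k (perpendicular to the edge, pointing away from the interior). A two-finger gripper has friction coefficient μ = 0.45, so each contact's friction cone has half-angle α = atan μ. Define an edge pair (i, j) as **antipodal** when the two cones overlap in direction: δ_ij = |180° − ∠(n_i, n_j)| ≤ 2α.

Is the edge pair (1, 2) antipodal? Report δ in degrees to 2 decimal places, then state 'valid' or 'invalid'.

δ = 112.21°, invalid

α = atan 0.45 = 24.23°;  2α = 48.46°
edge 1: e_1 = (+1.06, +0.57);  n_1 = (+0.4736, -0.8807)
edge 2: e_2 = (-0.48, +4.52);  n_2 = (+0.9944, +0.1056)
∠(n_1, n_2) = 67.79°
δ = |180° − 67.79°| = 112.21°
112.21° > 2α = 48.46°  →  invalid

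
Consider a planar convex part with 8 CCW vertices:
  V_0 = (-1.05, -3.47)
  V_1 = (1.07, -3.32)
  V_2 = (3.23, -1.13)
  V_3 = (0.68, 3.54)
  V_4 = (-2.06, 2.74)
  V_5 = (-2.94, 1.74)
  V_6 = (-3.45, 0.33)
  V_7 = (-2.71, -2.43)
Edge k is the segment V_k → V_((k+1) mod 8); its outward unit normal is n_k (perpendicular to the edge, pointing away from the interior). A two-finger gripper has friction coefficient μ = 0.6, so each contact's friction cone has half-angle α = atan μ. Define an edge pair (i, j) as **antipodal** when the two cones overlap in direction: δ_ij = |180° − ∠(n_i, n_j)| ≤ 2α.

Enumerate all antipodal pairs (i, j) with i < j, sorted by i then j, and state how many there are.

α = atan 0.6 = 30.96°;  2α = 61.93°
n_0 = (+0.0706, -0.9975)
n_1 = (+0.7120, -0.7022)
n_2 = (+0.8777, +0.4792)
n_3 = (-0.2803, +0.9599)
n_4 = (-0.7507, +0.6606)
n_5 = (-0.9404, +0.3401)
n_6 = (-0.9659, -0.2590)
n_7 = (-0.5309, -0.8474)
  (0,1): δ = 138.65°  ·
  (0,2): δ = 65.41°  ·
  (0,3): δ = 12.23°  ✓
  (0,4): δ = 44.61°  ✓
  (0,5): δ = 66.07°  ·
  (0,6): δ = 100.96°  ·
  (0,7): δ = 143.89°  ·
  (1,2): δ = 106.76°  ·
  (1,3): δ = 29.12°  ✓
  (1,4): δ = 3.26°  ✓
  (1,5): δ = 24.72°  ✓
  (1,6): δ = 59.61°  ✓
  (1,7): δ = 102.54°  ·
  (2,3): δ = 102.36°  ·
  (2,4): δ = 69.98°  ·
  (2,5): δ = 48.52°  ✓
  (2,6): δ = 13.63°  ✓
  (2,7): δ = 29.30°  ✓
  (3,4): δ = 147.62°  ·
  (3,5): δ = 126.16°  ·
  (3,6): δ = 91.27°  ·
  (3,7): δ = 48.34°  ✓
  (4,5): δ = 158.54°  ·
  (4,6): δ = 123.64°  ·
  (4,7): δ = 80.72°  ·
  (5,6): δ = 145.11°  ·
  (5,7): δ = 102.18°  ·
  (6,7): δ = 137.08°  ·
antipodal pairs: 10

count = 10; pairs: (0,3), (0,4), (1,3), (1,4), (1,5), (1,6), (2,5), (2,6), (2,7), (3,7)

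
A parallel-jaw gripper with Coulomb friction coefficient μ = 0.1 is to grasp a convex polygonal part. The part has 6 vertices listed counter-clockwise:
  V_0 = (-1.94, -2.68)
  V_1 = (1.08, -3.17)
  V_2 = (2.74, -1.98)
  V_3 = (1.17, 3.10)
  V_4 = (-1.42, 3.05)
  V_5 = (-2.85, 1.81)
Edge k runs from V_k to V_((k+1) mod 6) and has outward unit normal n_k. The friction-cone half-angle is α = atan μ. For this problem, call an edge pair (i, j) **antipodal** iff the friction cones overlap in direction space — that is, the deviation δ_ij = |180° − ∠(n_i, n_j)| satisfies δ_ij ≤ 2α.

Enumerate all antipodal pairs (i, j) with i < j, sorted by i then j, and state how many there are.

α = atan 0.1 = 5.71°;  2α = 11.42°
n_0 = (-0.1602, -0.9871)
n_1 = (+0.5826, -0.8127)
n_2 = (+0.9554, +0.2953)
n_3 = (-0.0193, +0.9998)
n_4 = (-0.6551, +0.7555)
n_5 = (-0.9801, -0.1986)
  (0,1): δ = 135.15°  ·
  (0,2): δ = 63.61°  ·
  (0,3): δ = 10.32°  ✓
  (0,4): δ = 50.15°  ·
  (0,5): δ = 110.67°  ·
  (1,2): δ = 108.46°  ·
  (1,3): δ = 34.53°  ·
  (1,4): δ = 5.29°  ✓
  (1,5): δ = 65.82°  ·
  (2,3): δ = 106.07°  ·
  (2,4): δ = 66.24°  ·
  (2,5): δ = 5.72°  ✓
  (3,4): δ = 140.18°  ·
  (3,5): δ = 79.65°  ·
  (4,5): δ = 119.47°  ·
antipodal pairs: 3

count = 3; pairs: (0,3), (1,4), (2,5)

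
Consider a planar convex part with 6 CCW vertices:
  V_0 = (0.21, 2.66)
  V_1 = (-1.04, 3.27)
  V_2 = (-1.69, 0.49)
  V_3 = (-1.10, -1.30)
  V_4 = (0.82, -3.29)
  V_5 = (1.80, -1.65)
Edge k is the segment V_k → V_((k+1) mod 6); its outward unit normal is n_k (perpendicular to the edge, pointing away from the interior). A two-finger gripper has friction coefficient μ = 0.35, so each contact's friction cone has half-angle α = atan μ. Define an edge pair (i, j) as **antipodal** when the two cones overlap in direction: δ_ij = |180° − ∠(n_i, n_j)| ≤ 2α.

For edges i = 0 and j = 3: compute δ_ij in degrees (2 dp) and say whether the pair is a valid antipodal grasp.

δ = 20.01°, valid

α = atan 0.35 = 19.29°;  2α = 38.58°
edge 0: e_0 = (-1.25, +0.61);  n_0 = (+0.4386, +0.8987)
edge 3: e_3 = (+1.92, -1.99);  n_3 = (-0.7197, -0.6943)
∠(n_0, n_3) = 159.99°
δ = |180° − 159.99°| = 20.01°
20.01° ≤ 2α = 38.58°  →  valid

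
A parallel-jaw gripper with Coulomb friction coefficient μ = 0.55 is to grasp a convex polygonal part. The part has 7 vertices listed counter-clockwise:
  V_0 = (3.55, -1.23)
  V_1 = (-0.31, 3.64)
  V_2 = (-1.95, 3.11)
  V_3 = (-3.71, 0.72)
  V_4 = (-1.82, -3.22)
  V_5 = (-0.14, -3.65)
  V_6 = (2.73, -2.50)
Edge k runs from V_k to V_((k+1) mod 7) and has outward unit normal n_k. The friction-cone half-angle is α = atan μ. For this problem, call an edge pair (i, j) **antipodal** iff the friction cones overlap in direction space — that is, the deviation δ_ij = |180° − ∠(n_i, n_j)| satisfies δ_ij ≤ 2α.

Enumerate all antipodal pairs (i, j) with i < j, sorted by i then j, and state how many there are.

α = atan 0.55 = 28.81°;  2α = 57.62°
n_0 = (+0.7837, +0.6212)
n_1 = (-0.3075, +0.9515)
n_2 = (-0.8052, +0.5930)
n_3 = (-0.9016, -0.4325)
n_4 = (-0.2480, -0.9688)
n_5 = (+0.3719, -0.9283)
n_6 = (+0.8401, -0.5424)
  (0,1): δ = 110.49°  ·
  (0,2): δ = 74.77°  ·
  (0,3): δ = 12.77°  ✓
  (0,4): δ = 37.24°  ✓
  (0,5): δ = 73.44°  ·
  (0,6): δ = 108.75°  ·
  (1,2): δ = 144.28°  ·
  (1,3): δ = 82.28°  ·
  (1,4): δ = 32.27°  ✓
  (1,5): δ = 3.93°  ✓
  (1,6): δ = 39.24°  ✓
  (2,3): δ = 118.01°  ·
  (2,4): δ = 67.99°  ·
  (2,5): δ = 31.80°  ✓
  (2,6): δ = 3.52°  ✓
  (3,4): δ = 129.98°  ·
  (3,5): δ = 93.79°  ·
  (3,6): δ = 58.48°  ·
  (4,5): δ = 143.81°  ·
  (4,6): δ = 108.49°  ·
  (5,6): δ = 144.68°  ·
antipodal pairs: 7

count = 7; pairs: (0,3), (0,4), (1,4), (1,5), (1,6), (2,5), (2,6)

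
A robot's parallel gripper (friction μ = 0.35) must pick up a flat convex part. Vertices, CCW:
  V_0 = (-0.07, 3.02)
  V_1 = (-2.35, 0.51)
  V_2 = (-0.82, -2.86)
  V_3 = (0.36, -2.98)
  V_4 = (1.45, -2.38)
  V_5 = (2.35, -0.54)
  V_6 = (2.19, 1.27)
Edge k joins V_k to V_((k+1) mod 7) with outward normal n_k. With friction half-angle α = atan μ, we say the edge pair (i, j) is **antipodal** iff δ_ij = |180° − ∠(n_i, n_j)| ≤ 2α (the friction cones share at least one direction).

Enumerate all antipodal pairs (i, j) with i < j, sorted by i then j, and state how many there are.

count = 5; pairs: (0,3), (0,4), (1,5), (1,6), (2,6)

α = atan 0.35 = 19.29°;  2α = 38.58°
n_0 = (-0.7402, +0.6724)
n_1 = (-0.9106, -0.4134)
n_2 = (-0.1012, -0.9949)
n_3 = (+0.4822, -0.8760)
n_4 = (+0.8983, -0.4394)
n_5 = (+0.9961, +0.0881)
n_6 = (+0.6122, +0.7907)
  (0,1): δ = 113.33°  ·
  (0,2): δ = 53.56°  ·
  (0,3): δ = 18.92°  ✓
  (0,4): δ = 16.19°  ✓
  (0,5): δ = 47.30°  ·
  (0,6): δ = 94.50°  ·
  (1,2): δ = 120.23°  ·
  (1,3): δ = 85.59°  ·
  (1,4): δ = 50.48°  ·
  (1,5): δ = 19.37°  ✓
  (1,6): δ = 27.83°  ✓
  (2,3): δ = 145.36°  ·
  (2,4): δ = 110.26°  ·
  (2,5): δ = 79.14°  ·
  (2,6): δ = 31.95°  ✓
  (3,4): δ = 144.90°  ·
  (3,5): δ = 113.78°  ·
  (3,6): δ = 66.58°  ·
  (4,5): δ = 148.88°  ·
  (4,6): δ = 101.69°  ·
  (5,6): δ = 132.80°  ·
antipodal pairs: 5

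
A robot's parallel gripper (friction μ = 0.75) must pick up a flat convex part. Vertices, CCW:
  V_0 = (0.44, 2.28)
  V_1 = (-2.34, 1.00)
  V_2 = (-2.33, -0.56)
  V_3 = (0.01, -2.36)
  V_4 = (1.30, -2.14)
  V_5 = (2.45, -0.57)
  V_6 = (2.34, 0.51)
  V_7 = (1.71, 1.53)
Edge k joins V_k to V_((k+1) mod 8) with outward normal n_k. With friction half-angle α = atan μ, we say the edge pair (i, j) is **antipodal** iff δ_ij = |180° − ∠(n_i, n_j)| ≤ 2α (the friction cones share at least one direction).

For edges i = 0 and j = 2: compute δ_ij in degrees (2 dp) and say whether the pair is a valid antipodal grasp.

α = atan 0.75 = 36.87°;  2α = 73.74°
edge 0: e_0 = (-2.78, -1.28);  n_0 = (-0.4182, +0.9083)
edge 2: e_2 = (+2.34, -1.80);  n_2 = (-0.6097, -0.7926)
∠(n_0, n_2) = 117.71°
δ = |180° − 117.71°| = 62.29°
62.29° ≤ 2α = 73.74°  →  valid

δ = 62.29°, valid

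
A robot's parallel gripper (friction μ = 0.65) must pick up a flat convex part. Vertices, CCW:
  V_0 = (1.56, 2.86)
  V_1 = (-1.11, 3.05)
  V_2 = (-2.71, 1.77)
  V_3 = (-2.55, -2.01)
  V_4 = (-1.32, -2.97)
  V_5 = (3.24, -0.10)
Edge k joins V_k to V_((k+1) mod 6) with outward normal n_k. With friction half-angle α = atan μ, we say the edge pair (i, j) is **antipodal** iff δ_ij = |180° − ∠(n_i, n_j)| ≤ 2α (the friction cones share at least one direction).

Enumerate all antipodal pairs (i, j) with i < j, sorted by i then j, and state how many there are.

count = 6; pairs: (0,3), (0,4), (1,4), (2,4), (2,5), (3,5)

α = atan 0.65 = 33.02°;  2α = 66.05°
n_0 = (+0.0710, +0.9975)
n_1 = (-0.6247, +0.7809)
n_2 = (-0.9991, -0.0423)
n_3 = (-0.6153, -0.7883)
n_4 = (+0.5327, -0.8463)
n_5 = (+0.8697, +0.4936)
  (0,1): δ = 137.27°  ·
  (0,2): δ = 83.51°  ·
  (0,3): δ = 33.90°  ✓
  (0,4): δ = 36.26°  ✓
  (0,5): δ = 123.65°  ·
  (1,2): δ = 126.24°  ·
  (1,3): δ = 76.63°  ·
  (1,4): δ = 6.47°  ✓
  (1,5): δ = 80.92°  ·
  (2,3): δ = 130.40°  ·
  (2,4): δ = 60.24°  ✓
  (2,5): δ = 27.15°  ✓
  (3,4): δ = 109.84°  ·
  (3,5): δ = 22.45°  ✓
  (4,5): δ = 92.61°  ·
antipodal pairs: 6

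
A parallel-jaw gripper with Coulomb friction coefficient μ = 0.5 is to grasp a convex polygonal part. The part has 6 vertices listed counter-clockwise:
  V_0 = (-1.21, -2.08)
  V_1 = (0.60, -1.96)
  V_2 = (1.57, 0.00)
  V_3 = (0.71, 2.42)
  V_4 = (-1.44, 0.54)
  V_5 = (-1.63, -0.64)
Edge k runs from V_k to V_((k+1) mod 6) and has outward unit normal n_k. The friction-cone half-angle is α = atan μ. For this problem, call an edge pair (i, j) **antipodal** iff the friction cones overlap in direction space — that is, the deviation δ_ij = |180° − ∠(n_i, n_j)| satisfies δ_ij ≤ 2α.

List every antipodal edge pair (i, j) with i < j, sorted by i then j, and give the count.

α = atan 0.5 = 26.57°;  2α = 53.13°
n_0 = (+0.0662, -0.9978)
n_1 = (+0.8962, -0.4436)
n_2 = (+0.9423, +0.3349)
n_3 = (-0.6583, +0.7528)
n_4 = (-0.9873, +0.1590)
n_5 = (-0.9600, -0.2800)
  (0,1): δ = 120.12°  ·
  (0,2): δ = 74.23°  ·
  (0,3): δ = 37.37°  ✓
  (0,4): δ = 77.06°  ·
  (0,5): δ = 102.47°  ·
  (1,2): δ = 134.11°  ·
  (1,3): δ = 22.50°  ✓
  (1,4): δ = 17.18°  ✓
  (1,5): δ = 42.59°  ✓
  (2,3): δ = 68.40°  ·
  (2,4): δ = 28.71°  ✓
  (2,5): δ = 3.30°  ✓
  (3,4): δ = 140.31°  ·
  (3,5): δ = 114.91°  ·
  (4,5): δ = 154.59°  ·
antipodal pairs: 6

count = 6; pairs: (0,3), (1,3), (1,4), (1,5), (2,4), (2,5)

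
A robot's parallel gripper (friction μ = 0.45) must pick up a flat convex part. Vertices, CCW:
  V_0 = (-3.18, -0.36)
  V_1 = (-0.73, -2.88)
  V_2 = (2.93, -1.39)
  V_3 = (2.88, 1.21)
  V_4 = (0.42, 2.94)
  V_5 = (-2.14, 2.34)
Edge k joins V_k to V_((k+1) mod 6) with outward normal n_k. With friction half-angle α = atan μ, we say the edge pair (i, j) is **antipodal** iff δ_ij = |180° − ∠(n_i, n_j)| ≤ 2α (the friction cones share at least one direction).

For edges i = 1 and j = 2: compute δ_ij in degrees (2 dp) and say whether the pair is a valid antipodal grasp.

α = atan 0.45 = 24.23°;  2α = 48.46°
edge 1: e_1 = (+3.66, +1.49);  n_1 = (+0.3771, -0.9262)
edge 2: e_2 = (-0.05, +2.60);  n_2 = (+0.9998, +0.0192)
∠(n_1, n_2) = 68.95°
δ = |180° − 68.95°| = 111.05°
111.05° > 2α = 48.46°  →  invalid

δ = 111.05°, invalid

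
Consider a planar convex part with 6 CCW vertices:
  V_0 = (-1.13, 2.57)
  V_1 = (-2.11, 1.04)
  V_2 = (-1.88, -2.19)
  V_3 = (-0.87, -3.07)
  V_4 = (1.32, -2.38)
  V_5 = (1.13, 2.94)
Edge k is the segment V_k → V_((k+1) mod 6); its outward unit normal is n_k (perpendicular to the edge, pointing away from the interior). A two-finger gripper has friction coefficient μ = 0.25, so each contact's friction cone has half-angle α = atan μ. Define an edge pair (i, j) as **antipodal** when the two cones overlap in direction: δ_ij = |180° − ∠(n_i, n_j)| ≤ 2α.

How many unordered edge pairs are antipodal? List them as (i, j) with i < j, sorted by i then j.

count = 2; pairs: (1,4), (3,5)

α = atan 0.25 = 14.04°;  2α = 28.07°
n_0 = (-0.8421, +0.5394)
n_1 = (-0.9975, -0.0710)
n_2 = (-0.6569, -0.7540)
n_3 = (+0.3005, -0.9538)
n_4 = (+0.9994, +0.0357)
n_5 = (-0.1616, +0.9869)
  (0,1): δ = 143.29°  ·
  (0,2): δ = 98.42°  ·
  (0,3): δ = 39.87°  ·
  (0,4): δ = 34.69°  ·
  (0,5): δ = 131.94°  ·
  (1,2): δ = 135.14°  ·
  (1,3): δ = 76.59°  ·
  (1,4): δ = 2.03°  ✓
  (1,5): δ = 95.22°  ·
  (2,3): δ = 121.45°  ·
  (2,4): δ = 46.89°  ·
  (2,5): δ = 50.36°  ·
  (3,4): δ = 105.44°  ·
  (3,5): δ = 8.19°  ✓
  (4,5): δ = 82.75°  ·
antipodal pairs: 2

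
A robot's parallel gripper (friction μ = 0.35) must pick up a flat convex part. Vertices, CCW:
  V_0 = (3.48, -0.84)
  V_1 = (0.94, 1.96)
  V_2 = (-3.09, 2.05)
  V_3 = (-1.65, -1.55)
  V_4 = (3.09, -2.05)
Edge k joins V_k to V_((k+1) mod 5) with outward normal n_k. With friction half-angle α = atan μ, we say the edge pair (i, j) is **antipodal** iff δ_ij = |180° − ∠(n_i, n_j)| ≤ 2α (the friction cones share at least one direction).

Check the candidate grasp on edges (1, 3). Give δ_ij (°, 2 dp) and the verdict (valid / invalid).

α = atan 0.35 = 19.29°;  2α = 38.58°
edge 1: e_1 = (-4.03, +0.09);  n_1 = (+0.0223, +0.9998)
edge 3: e_3 = (+4.74, -0.50);  n_3 = (-0.1049, -0.9945)
∠(n_1, n_3) = 175.26°
δ = |180° − 175.26°| = 4.74°
4.74° ≤ 2α = 38.58°  →  valid

δ = 4.74°, valid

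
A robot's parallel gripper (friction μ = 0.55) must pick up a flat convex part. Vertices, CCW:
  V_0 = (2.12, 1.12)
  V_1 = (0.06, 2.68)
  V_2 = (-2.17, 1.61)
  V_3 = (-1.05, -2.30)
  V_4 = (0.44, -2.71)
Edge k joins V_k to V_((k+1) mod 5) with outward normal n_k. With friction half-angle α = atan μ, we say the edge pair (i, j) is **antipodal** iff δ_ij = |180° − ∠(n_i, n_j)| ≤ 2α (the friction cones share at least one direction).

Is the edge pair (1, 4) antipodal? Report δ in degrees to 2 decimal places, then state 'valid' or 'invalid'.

α = atan 0.55 = 28.81°;  2α = 57.62°
edge 1: e_1 = (-2.23, -1.07);  n_1 = (-0.4326, +0.9016)
edge 4: e_4 = (+1.68, +3.83);  n_4 = (+0.9158, -0.4017)
∠(n_1, n_4) = 139.32°
δ = |180° − 139.32°| = 40.68°
40.68° ≤ 2α = 57.62°  →  valid

δ = 40.68°, valid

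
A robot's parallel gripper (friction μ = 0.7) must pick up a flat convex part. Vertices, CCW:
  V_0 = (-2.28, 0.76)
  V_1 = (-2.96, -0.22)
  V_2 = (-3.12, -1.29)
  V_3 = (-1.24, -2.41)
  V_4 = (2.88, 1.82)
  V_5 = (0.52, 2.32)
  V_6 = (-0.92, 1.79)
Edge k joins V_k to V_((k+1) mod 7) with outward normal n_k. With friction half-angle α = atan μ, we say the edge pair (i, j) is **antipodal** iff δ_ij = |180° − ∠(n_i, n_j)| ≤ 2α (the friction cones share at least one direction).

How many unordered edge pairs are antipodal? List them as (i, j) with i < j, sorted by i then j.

count = 8; pairs: (0,3), (1,3), (2,4), (2,5), (2,6), (3,4), (3,5), (3,6)

α = atan 0.7 = 34.99°;  2α = 69.98°
n_0 = (-0.8216, +0.5701)
n_1 = (-0.9890, +0.1479)
n_2 = (-0.5118, -0.8591)
n_3 = (+0.7164, -0.6977)
n_4 = (+0.2073, +0.9783)
n_5 = (-0.3454, +0.9385)
n_6 = (-0.6037, +0.7972)
  (0,1): δ = 153.75°  ·
  (0,2): δ = 86.03°  ·
  (0,3): δ = 9.49°  ✓
  (0,4): δ = 112.79°  ·
  (0,5): δ = 144.96°  ·
  (0,6): δ = 161.89°  ·
  (1,2): δ = 112.28°  ·
  (1,3): δ = 35.74°  ✓
  (1,4): δ = 86.54°  ·
  (1,5): δ = 118.71°  ·
  (1,6): δ = 135.64°  ·
  (2,3): δ = 103.46°  ·
  (2,4): δ = 18.82°  ✓
  (2,5): δ = 50.99°  ✓
  (2,6): δ = 67.92°  ✓
  (3,4): δ = 57.72°  ✓
  (3,5): δ = 25.55°  ✓
  (3,6): δ = 8.62°  ✓
  (4,5): δ = 147.83°  ·
  (4,6): δ = 130.90°  ·
  (5,6): δ = 163.07°  ·
antipodal pairs: 8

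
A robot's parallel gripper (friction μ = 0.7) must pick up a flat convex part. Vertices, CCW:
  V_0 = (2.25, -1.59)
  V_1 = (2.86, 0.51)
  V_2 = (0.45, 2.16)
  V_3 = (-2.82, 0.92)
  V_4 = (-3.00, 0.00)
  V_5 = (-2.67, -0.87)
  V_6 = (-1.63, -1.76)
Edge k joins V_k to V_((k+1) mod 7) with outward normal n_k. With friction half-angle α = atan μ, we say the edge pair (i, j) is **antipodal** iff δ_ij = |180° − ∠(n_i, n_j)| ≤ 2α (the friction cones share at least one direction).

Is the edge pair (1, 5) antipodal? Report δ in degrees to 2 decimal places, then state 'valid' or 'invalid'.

δ = 6.16°, valid

α = atan 0.7 = 34.99°;  2α = 69.98°
edge 1: e_1 = (-2.41, +1.65);  n_1 = (+0.5649, +0.8251)
edge 5: e_5 = (+1.04, -0.89);  n_5 = (-0.6502, -0.7598)
∠(n_1, n_5) = 173.84°
δ = |180° − 173.84°| = 6.16°
6.16° ≤ 2α = 69.98°  →  valid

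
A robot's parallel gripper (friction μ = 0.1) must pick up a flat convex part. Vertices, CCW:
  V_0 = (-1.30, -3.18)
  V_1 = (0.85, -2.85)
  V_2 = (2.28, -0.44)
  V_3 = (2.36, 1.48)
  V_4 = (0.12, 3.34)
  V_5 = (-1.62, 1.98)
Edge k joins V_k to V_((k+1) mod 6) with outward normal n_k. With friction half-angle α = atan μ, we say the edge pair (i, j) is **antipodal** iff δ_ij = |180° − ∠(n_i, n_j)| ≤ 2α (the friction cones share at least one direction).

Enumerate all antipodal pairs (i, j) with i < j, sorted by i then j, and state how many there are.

α = atan 0.1 = 5.71°;  2α = 11.42°
n_0 = (+0.1517, -0.9884)
n_1 = (+0.8600, -0.5103)
n_2 = (+0.9991, -0.0416)
n_3 = (+0.6388, +0.7693)
n_4 = (-0.6158, +0.7879)
n_5 = (-0.9981, -0.0619)
  (0,1): δ = 129.41°  ·
  (0,2): δ = 101.11°  ·
  (0,3): δ = 48.43°  ·
  (0,4): δ = 29.29°  ·
  (0,5): δ = 84.82°  ·
  (1,2): δ = 151.70°  ·
  (1,3): δ = 99.02°  ·
  (1,4): δ = 21.31°  ·
  (1,5): δ = 34.23°  ·
  (2,3): δ = 127.32°  ·
  (2,4): δ = 49.60°  ·
  (2,5): δ = 5.93°  ✓
  (3,4): δ = 102.28°  ·
  (3,5): δ = 46.75°  ·
  (4,5): δ = 124.46°  ·
antipodal pairs: 1

count = 1; pairs: (2,5)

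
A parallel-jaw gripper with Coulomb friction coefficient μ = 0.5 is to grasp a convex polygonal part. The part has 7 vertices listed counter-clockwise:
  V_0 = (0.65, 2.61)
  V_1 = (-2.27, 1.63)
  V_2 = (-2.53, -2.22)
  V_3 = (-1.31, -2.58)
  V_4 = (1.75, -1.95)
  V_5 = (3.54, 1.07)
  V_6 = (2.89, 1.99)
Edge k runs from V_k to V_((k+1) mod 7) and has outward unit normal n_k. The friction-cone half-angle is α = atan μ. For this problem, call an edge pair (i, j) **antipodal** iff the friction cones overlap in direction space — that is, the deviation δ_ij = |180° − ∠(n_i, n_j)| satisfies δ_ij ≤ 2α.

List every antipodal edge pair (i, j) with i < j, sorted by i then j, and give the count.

count = 8; pairs: (0,2), (0,3), (0,4), (1,4), (1,5), (2,5), (2,6), (3,6)

α = atan 0.5 = 26.57°;  2α = 53.13°
n_0 = (-0.3182, +0.9480)
n_1 = (-0.9977, +0.0674)
n_2 = (-0.2830, -0.9591)
n_3 = (+0.2017, -0.9795)
n_4 = (+0.8602, -0.5099)
n_5 = (+0.8167, +0.5770)
n_6 = (+0.2668, +0.9638)
  (0,1): δ = 112.42°  ·
  (0,2): δ = 34.99°  ✓
  (0,3): δ = 6.92°  ✓
  (0,4): δ = 40.79°  ✓
  (0,5): δ = 106.69°  ·
  (0,6): δ = 145.98°  ·
  (1,2): δ = 102.58°  ·
  (1,3): δ = 74.50°  ·
  (1,4): δ = 26.79°  ✓
  (1,5): δ = 39.11°  ✓
  (1,6): δ = 78.39°  ·
  (2,3): δ = 151.93°  ·
  (2,4): δ = 104.22°  ·
  (2,5): δ = 38.32°  ✓
  (2,6): δ = 0.97°  ✓
  (3,4): δ = 132.29°  ·
  (3,5): δ = 66.39°  ·
  (3,6): δ = 27.10°  ✓
  (4,5): δ = 114.10°  ·
  (4,6): δ = 74.82°  ·
  (5,6): δ = 140.71°  ·
antipodal pairs: 8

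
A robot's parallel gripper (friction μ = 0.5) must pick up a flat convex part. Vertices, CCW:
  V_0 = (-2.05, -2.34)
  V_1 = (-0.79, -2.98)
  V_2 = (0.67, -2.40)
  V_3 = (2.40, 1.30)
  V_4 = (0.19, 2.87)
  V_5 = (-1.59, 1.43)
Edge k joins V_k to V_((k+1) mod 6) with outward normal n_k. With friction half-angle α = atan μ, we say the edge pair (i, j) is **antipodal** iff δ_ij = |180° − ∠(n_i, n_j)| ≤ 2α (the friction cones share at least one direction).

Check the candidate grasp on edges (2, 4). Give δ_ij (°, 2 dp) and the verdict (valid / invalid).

δ = 25.97°, valid

α = atan 0.5 = 26.57°;  2α = 53.13°
edge 2: e_2 = (+1.73, +3.70);  n_2 = (+0.9059, -0.4236)
edge 4: e_4 = (-1.78, -1.44);  n_4 = (-0.6289, +0.7774)
∠(n_2, n_4) = 154.03°
δ = |180° − 154.03°| = 25.97°
25.97° ≤ 2α = 53.13°  →  valid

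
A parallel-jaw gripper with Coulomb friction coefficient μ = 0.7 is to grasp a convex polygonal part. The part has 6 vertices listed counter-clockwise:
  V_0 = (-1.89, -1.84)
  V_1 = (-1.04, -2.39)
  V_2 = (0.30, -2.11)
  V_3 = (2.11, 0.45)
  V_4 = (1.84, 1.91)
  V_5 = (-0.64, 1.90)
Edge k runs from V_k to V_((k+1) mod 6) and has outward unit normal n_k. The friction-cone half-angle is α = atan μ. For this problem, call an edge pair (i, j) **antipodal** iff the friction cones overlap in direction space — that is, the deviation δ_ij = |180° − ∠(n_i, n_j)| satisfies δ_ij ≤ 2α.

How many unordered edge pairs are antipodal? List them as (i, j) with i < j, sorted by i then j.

α = atan 0.7 = 34.99°;  2α = 69.98°
n_0 = (-0.5433, -0.8396)
n_1 = (+0.2045, -0.9789)
n_2 = (+0.8165, -0.5773)
n_3 = (+0.9833, +0.1818)
n_4 = (-0.0040, +1.0000)
n_5 = (-0.9484, +0.3170)
  (0,1): δ = 135.29°  ·
  (0,2): δ = 92.36°  ·
  (0,3): δ = 46.62°  ✓
  (0,4): δ = 33.14°  ✓
  (0,5): δ = 104.42°  ·
  (1,2): δ = 137.06°  ·
  (1,3): δ = 91.33°  ·
  (1,4): δ = 11.57°  ✓
  (1,5): δ = 59.72°  ✓
  (2,3): δ = 134.26°  ·
  (2,4): δ = 54.51°  ✓
  (2,5): δ = 16.78°  ✓
  (3,4): δ = 100.25°  ·
  (3,5): δ = 28.96°  ✓
  (4,5): δ = 108.71°  ·
antipodal pairs: 7

count = 7; pairs: (0,3), (0,4), (1,4), (1,5), (2,4), (2,5), (3,5)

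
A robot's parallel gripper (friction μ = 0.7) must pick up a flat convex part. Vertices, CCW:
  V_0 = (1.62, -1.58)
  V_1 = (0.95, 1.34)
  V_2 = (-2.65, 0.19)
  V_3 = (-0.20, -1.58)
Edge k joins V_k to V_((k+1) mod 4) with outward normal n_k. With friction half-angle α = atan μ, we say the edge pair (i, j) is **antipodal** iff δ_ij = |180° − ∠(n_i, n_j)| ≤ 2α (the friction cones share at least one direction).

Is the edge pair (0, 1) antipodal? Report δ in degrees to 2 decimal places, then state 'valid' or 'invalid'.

δ = 85.21°, invalid

α = atan 0.7 = 34.99°;  2α = 69.98°
edge 0: e_0 = (-0.67, +2.92);  n_0 = (+0.9747, +0.2236)
edge 1: e_1 = (-3.60, -1.15);  n_1 = (-0.3043, +0.9526)
∠(n_0, n_1) = 94.79°
δ = |180° − 94.79°| = 85.21°
85.21° > 2α = 69.98°  →  invalid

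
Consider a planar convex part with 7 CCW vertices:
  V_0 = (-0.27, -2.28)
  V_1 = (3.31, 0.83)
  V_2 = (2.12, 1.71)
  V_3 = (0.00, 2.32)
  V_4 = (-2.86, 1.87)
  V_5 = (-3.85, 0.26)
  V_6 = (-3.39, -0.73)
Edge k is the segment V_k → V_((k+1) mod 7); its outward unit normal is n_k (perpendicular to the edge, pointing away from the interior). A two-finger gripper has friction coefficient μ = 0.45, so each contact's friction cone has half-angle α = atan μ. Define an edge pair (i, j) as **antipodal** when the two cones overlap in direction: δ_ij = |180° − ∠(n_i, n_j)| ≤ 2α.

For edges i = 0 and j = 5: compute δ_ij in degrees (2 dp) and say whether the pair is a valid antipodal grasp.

δ = 73.94°, invalid

α = atan 0.45 = 24.23°;  2α = 48.46°
edge 0: e_0 = (+3.58, +3.11);  n_0 = (+0.6558, -0.7549)
edge 5: e_5 = (+0.46, -0.99);  n_5 = (-0.9069, -0.4214)
∠(n_0, n_5) = 106.06°
δ = |180° − 106.06°| = 73.94°
73.94° > 2α = 48.46°  →  invalid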